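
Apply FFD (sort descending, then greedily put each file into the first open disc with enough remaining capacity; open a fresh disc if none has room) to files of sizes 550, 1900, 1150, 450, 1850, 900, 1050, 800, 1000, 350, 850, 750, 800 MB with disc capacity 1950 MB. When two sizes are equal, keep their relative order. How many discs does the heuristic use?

Sorted descending: 1900, 1850, 1150, 1050, 1000, 900, 850, 800, 800, 750, 550, 450, 350.
  1900 → disc 1 (new)  [load 1900/1950]
  1850 → disc 2 (new)  [load 1850/1950]
  1150 → disc 3 (new)  [load 1150/1950]
  1050 → disc 4 (new)  [load 1050/1950]
  1000 → disc 5 (new)  [load 1000/1950]
  900 → disc 4  [load 1950/1950]
  850 → disc 5  [load 1850/1950]
  800 → disc 3  [load 1950/1950]
  800 → disc 6 (new)  [load 800/1950]
  750 → disc 6  [load 1550/1950]
  550 → disc 7 (new)  [load 550/1950]
  450 → disc 7  [load 1000/1950]
  350 → disc 6  [load 1900/1950]
7 discs opened.

7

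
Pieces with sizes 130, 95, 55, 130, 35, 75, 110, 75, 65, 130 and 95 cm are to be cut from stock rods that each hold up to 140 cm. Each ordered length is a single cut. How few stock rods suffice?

Total = 130 + 130 + 130 + 110 + 95 + 95 + 75 + 75 + 65 + 55 + 35 = 995 cm.
Lower bound: ⌈995/140⌉ = 8 stock rods.
A packing using 8 stock rods:
  stock rod 1: 130 = 130
  stock rod 2: 130 = 130
  stock rod 3: 130 = 130
  stock rod 4: 110 = 110
  stock rod 5: 95 + 35 = 130
  stock rod 6: 95 = 95
  stock rod 7: 75 + 65 = 140
  stock rod 8: 75 + 55 = 130
This matches the lower bound, so 8 is optimal.

8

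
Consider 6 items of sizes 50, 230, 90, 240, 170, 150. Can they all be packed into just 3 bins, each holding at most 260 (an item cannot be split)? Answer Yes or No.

Total = 930; ⌈930/260⌉ = 4.
At least 4 bins are required, but only 3 are allowed.

No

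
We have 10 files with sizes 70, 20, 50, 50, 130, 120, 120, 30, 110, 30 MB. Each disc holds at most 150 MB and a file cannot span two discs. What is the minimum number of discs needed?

6

Total = 130 + 120 + 120 + 110 + 70 + 50 + 50 + 30 + 30 + 20 = 730 MB.
Lower bound: ⌈730/150⌉ = 5 discs.
A packing using 6 discs:
  disc 1: 130 + 20 = 150
  disc 2: 120 + 30 = 150
  disc 3: 120 + 30 = 150
  disc 4: 110 = 110
  disc 5: 70 + 50 = 120
  disc 6: 50 = 50
No arrangement into 5 discs stays within capacity, so 6 is optimal.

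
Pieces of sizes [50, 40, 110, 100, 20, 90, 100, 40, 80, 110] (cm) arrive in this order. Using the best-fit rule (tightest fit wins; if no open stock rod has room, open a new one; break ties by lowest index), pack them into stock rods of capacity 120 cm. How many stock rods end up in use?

  50 → stock rod 1 (new)  [load 50/120]
  40 → stock rod 1  [load 90/120]
  110 → stock rod 2 (new)  [load 110/120]
  100 → stock rod 3 (new)  [load 100/120]
  20 → stock rod 3  [load 120/120]
  90 → stock rod 4 (new)  [load 90/120]
  100 → stock rod 5 (new)  [load 100/120]
  40 → stock rod 6 (new)  [load 40/120]
  80 → stock rod 6  [load 120/120]
  110 → stock rod 7 (new)  [load 110/120]
7 stock rods opened.

7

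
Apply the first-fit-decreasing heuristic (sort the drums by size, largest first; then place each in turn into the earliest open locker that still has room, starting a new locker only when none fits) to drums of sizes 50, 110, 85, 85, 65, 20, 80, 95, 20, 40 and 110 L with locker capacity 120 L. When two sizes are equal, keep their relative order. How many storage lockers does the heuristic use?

Sorted descending: 110, 110, 95, 85, 85, 80, 65, 50, 40, 20, 20.
  110 → locker 1 (new)  [load 110/120]
  110 → locker 2 (new)  [load 110/120]
  95 → locker 3 (new)  [load 95/120]
  85 → locker 4 (new)  [load 85/120]
  85 → locker 5 (new)  [load 85/120]
  80 → locker 6 (new)  [load 80/120]
  65 → locker 7 (new)  [load 65/120]
  50 → locker 7  [load 115/120]
  40 → locker 6  [load 120/120]
  20 → locker 3  [load 115/120]
  20 → locker 4  [load 105/120]
7 storage lockers opened.

7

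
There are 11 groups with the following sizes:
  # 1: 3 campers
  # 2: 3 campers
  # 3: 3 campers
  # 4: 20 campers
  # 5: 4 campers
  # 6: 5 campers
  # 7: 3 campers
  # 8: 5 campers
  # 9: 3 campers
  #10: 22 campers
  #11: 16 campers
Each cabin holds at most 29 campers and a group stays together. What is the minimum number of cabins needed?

Total = 22 + 20 + 16 + 5 + 5 + 4 + 3 + 3 + 3 + 3 + 3 = 87 campers.
Lower bound: ⌈87/29⌉ = 3 cabins.
A packing using 3 cabins:
  cabin 1: 22 + 4 + 3 = 29
  cabin 2: 20 + 3 + 3 + 3 = 29
  cabin 3: 16 + 5 + 5 + 3 = 29
This matches the lower bound, so 3 is optimal.

3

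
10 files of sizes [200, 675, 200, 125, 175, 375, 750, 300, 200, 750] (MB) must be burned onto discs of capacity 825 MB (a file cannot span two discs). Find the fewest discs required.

5

Total = 750 + 750 + 675 + 375 + 300 + 200 + 200 + 200 + 175 + 125 = 3750 MB.
Lower bound: ⌈3750/825⌉ = 5 discs.
A packing using 5 discs:
  disc 1: 750 = 750
  disc 2: 750 = 750
  disc 3: 675 + 125 = 800
  disc 4: 375 + 300 = 675
  disc 5: 200 + 200 + 200 + 175 = 775
This matches the lower bound, so 5 is optimal.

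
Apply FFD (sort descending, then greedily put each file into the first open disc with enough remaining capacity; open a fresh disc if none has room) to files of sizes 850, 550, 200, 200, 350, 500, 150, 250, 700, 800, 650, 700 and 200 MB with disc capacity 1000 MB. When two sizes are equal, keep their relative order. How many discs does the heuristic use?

7

Sorted descending: 850, 800, 700, 700, 650, 550, 500, 350, 250, 200, 200, 200, 150.
  850 → disc 1 (new)  [load 850/1000]
  800 → disc 2 (new)  [load 800/1000]
  700 → disc 3 (new)  [load 700/1000]
  700 → disc 4 (new)  [load 700/1000]
  650 → disc 5 (new)  [load 650/1000]
  550 → disc 6 (new)  [load 550/1000]
  500 → disc 7 (new)  [load 500/1000]
  350 → disc 5  [load 1000/1000]
  250 → disc 3  [load 950/1000]
  200 → disc 2  [load 1000/1000]
  200 → disc 4  [load 900/1000]
  200 → disc 6  [load 750/1000]
  150 → disc 1  [load 1000/1000]
7 discs opened.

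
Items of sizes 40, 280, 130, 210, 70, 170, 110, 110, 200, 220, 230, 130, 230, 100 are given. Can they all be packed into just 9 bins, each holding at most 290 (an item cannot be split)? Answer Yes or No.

Yes

A valid assignment using 9 bins:
  bin 1: 280 = 280
  bin 2: 230 + 40 = 270
  bin 3: 230 = 230
  bin 4: 220 + 70 = 290
  bin 5: 210 = 210
  bin 6: 200 = 200
  bin 7: 170 + 110 = 280
  bin 8: 130 + 130 = 260
  bin 9: 110 + 100 = 210
Every load is within 290, so 9 bins suffice.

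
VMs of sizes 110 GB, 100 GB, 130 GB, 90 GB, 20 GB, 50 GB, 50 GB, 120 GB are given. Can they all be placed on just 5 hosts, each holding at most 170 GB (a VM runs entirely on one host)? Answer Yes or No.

Yes

A valid assignment using 5 hosts:
  host 1: 130 + 20 = 150
  host 2: 120 + 50 = 170
  host 3: 110 + 50 = 160
  host 4: 100 = 100
  host 5: 90 = 90
Every load is within 170 GB, so 5 hosts suffice.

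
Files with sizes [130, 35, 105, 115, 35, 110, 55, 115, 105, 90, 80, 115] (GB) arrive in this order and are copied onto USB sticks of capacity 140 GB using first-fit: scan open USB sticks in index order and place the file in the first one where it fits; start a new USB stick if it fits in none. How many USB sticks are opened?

  130 → USB stick 1 (new)  [load 130/140]
  35 → USB stick 2 (new)  [load 35/140]
  105 → USB stick 2  [load 140/140]
  115 → USB stick 3 (new)  [load 115/140]
  35 → USB stick 4 (new)  [load 35/140]
  110 → USB stick 5 (new)  [load 110/140]
  55 → USB stick 4  [load 90/140]
  115 → USB stick 6 (new)  [load 115/140]
  105 → USB stick 7 (new)  [load 105/140]
  90 → USB stick 8 (new)  [load 90/140]
  80 → USB stick 9 (new)  [load 80/140]
  115 → USB stick 10 (new)  [load 115/140]
10 USB sticks opened.

10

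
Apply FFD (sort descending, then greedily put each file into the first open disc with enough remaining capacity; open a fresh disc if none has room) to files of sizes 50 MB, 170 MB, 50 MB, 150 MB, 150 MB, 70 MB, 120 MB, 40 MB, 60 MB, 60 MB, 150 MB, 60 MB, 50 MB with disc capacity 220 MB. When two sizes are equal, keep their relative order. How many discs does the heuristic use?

Sorted descending: 170, 150, 150, 150, 120, 70, 60, 60, 60, 50, 50, 50, 40.
  170 → disc 1 (new)  [load 170/220]
  150 → disc 2 (new)  [load 150/220]
  150 → disc 3 (new)  [load 150/220]
  150 → disc 4 (new)  [load 150/220]
  120 → disc 5 (new)  [load 120/220]
  70 → disc 2  [load 220/220]
  60 → disc 3  [load 210/220]
  60 → disc 4  [load 210/220]
  60 → disc 5  [load 180/220]
  50 → disc 1  [load 220/220]
  50 → disc 6 (new)  [load 50/220]
  50 → disc 6  [load 100/220]
  40 → disc 5  [load 220/220]
6 discs opened.

6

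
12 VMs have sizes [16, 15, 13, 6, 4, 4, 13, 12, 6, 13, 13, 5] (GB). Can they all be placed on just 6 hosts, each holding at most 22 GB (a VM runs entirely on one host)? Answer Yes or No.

No

Total = 120 GB; ⌈120/22⌉ = 6.
7 VMs each exceed half the capacity and cannot share a host, forcing at least 7 hosts.
At least 7 hosts are required, but only 6 are allowed.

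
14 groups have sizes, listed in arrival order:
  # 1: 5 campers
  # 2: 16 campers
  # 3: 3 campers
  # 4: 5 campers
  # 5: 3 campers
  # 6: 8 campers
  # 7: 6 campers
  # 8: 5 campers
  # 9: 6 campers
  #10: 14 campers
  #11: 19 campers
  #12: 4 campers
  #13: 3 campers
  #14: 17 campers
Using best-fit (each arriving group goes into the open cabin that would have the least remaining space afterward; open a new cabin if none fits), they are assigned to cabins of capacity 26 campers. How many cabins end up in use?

  5 → cabin 1 (new)  [load 5/26]
  16 → cabin 1  [load 21/26]
  3 → cabin 1  [load 24/26]
  5 → cabin 2 (new)  [load 5/26]
  3 → cabin 2  [load 8/26]
  8 → cabin 2  [load 16/26]
  6 → cabin 2  [load 22/26]
  5 → cabin 3 (new)  [load 5/26]
  6 → cabin 3  [load 11/26]
  14 → cabin 3  [load 25/26]
  19 → cabin 4 (new)  [load 19/26]
  4 → cabin 2  [load 26/26]
  3 → cabin 4  [load 22/26]
  17 → cabin 5 (new)  [load 17/26]
5 cabins opened.

5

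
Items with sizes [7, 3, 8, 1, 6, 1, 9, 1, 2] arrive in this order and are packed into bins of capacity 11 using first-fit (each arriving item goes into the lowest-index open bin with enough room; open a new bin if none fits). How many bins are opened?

  7 → bin 1 (new)  [load 7/11]
  3 → bin 1  [load 10/11]
  8 → bin 2 (new)  [load 8/11]
  1 → bin 1  [load 11/11]
  6 → bin 3 (new)  [load 6/11]
  1 → bin 2  [load 9/11]
  9 → bin 4 (new)  [load 9/11]
  1 → bin 2  [load 10/11]
  2 → bin 3  [load 8/11]
4 bins opened.

4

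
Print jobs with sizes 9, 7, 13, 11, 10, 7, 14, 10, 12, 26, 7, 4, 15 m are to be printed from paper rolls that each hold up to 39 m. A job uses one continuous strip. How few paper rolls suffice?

4

Total = 26 + 15 + 14 + 13 + 12 + 11 + 10 + 10 + 9 + 7 + 7 + 7 + 4 = 145 m.
Lower bound: ⌈145/39⌉ = 4 paper rolls.
A packing using 4 paper rolls:
  roll 1: 26 + 13 = 39
  roll 2: 15 + 14 + 10 = 39
  roll 3: 12 + 11 + 10 + 4 = 37
  roll 4: 9 + 7 + 7 + 7 = 30
This matches the lower bound, so 4 is optimal.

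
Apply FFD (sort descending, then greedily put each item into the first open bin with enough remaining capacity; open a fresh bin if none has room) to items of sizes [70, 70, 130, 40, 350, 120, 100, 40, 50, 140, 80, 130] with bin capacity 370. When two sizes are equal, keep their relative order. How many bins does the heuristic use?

Sorted descending: 350, 140, 130, 130, 120, 100, 80, 70, 70, 50, 40, 40.
  350 → bin 1 (new)  [load 350/370]
  140 → bin 2 (new)  [load 140/370]
  130 → bin 2  [load 270/370]
  130 → bin 3 (new)  [load 130/370]
  120 → bin 3  [load 250/370]
  100 → bin 2  [load 370/370]
  80 → bin 3  [load 330/370]
  70 → bin 4 (new)  [load 70/370]
  70 → bin 4  [load 140/370]
  50 → bin 4  [load 190/370]
  40 → bin 3  [load 370/370]
  40 → bin 4  [load 230/370]
4 bins opened.

4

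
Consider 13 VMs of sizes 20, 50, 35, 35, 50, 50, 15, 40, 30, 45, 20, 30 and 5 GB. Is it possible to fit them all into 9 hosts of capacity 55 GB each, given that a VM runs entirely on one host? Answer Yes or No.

A valid assignment using 9 hosts:
  host 1: 50 + 5 = 55
  host 2: 50 = 50
  host 3: 50 = 50
  host 4: 45 = 45
  host 5: 40 + 15 = 55
  host 6: 35 + 20 = 55
  host 7: 35 + 20 = 55
  host 8: 30 = 30
  host 9: 30 = 30
Every load is within 55 GB, so 9 hosts suffice.

Yes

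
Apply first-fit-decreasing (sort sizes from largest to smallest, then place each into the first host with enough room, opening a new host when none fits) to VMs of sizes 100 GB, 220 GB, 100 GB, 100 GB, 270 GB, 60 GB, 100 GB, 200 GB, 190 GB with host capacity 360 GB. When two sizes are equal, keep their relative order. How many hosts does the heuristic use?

Sorted descending: 270, 220, 200, 190, 100, 100, 100, 100, 60.
  270 → host 1 (new)  [load 270/360]
  220 → host 2 (new)  [load 220/360]
  200 → host 3 (new)  [load 200/360]
  190 → host 4 (new)  [load 190/360]
  100 → host 2  [load 320/360]
  100 → host 3  [load 300/360]
  100 → host 4  [load 290/360]
  100 → host 5 (new)  [load 100/360]
  60 → host 1  [load 330/360]
5 hosts opened.

5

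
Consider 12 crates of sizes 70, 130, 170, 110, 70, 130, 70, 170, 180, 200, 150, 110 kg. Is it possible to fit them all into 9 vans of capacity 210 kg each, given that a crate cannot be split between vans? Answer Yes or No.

Yes

A valid assignment using 9 vans:
  van 1: 200 = 200
  van 2: 180 = 180
  van 3: 170 = 170
  van 4: 170 = 170
  van 5: 150 = 150
  van 6: 130 + 70 = 200
  van 7: 130 + 70 = 200
  van 8: 110 + 70 = 180
  van 9: 110 = 110
Every load is within 210 kg, so 9 vans suffice.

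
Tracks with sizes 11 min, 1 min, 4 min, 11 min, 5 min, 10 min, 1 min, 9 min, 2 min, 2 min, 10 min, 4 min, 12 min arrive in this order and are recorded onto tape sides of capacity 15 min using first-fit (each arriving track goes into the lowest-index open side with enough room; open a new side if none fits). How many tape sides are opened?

6

  11 → side 1 (new)  [load 11/15]
  1 → side 1  [load 12/15]
  4 → side 2 (new)  [load 4/15]
  11 → side 2  [load 15/15]
  5 → side 3 (new)  [load 5/15]
  10 → side 3  [load 15/15]
  1 → side 1  [load 13/15]
  9 → side 4 (new)  [load 9/15]
  2 → side 1  [load 15/15]
  2 → side 4  [load 11/15]
  10 → side 5 (new)  [load 10/15]
  4 → side 4  [load 15/15]
  12 → side 6 (new)  [load 12/15]
6 tape sides opened.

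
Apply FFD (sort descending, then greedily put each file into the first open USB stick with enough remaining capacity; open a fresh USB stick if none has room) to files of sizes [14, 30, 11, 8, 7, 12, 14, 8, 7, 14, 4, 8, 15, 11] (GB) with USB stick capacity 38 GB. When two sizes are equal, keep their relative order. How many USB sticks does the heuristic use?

Sorted descending: 30, 15, 14, 14, 14, 12, 11, 11, 8, 8, 8, 7, 7, 4.
  30 → USB stick 1 (new)  [load 30/38]
  15 → USB stick 2 (new)  [load 15/38]
  14 → USB stick 2  [load 29/38]
  14 → USB stick 3 (new)  [load 14/38]
  14 → USB stick 3  [load 28/38]
  12 → USB stick 4 (new)  [load 12/38]
  11 → USB stick 4  [load 23/38]
  11 → USB stick 4  [load 34/38]
  8 → USB stick 1  [load 38/38]
  8 → USB stick 2  [load 37/38]
  8 → USB stick 3  [load 36/38]
  7 → USB stick 5 (new)  [load 7/38]
  7 → USB stick 5  [load 14/38]
  4 → USB stick 4  [load 38/38]
5 USB sticks opened.

5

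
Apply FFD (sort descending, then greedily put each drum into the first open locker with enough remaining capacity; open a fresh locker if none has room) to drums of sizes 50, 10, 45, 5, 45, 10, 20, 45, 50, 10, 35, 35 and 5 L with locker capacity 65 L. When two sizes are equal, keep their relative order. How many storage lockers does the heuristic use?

7

Sorted descending: 50, 50, 45, 45, 45, 35, 35, 20, 10, 10, 10, 5, 5.
  50 → locker 1 (new)  [load 50/65]
  50 → locker 2 (new)  [load 50/65]
  45 → locker 3 (new)  [load 45/65]
  45 → locker 4 (new)  [load 45/65]
  45 → locker 5 (new)  [load 45/65]
  35 → locker 6 (new)  [load 35/65]
  35 → locker 7 (new)  [load 35/65]
  20 → locker 3  [load 65/65]
  10 → locker 1  [load 60/65]
  10 → locker 2  [load 60/65]
  10 → locker 4  [load 55/65]
  5 → locker 1  [load 65/65]
  5 → locker 2  [load 65/65]
7 storage lockers opened.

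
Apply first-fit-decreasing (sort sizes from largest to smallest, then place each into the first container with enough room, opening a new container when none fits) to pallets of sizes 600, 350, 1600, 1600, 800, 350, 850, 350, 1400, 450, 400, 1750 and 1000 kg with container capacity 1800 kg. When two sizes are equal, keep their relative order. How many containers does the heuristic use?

7

Sorted descending: 1750, 1600, 1600, 1400, 1000, 850, 800, 600, 450, 400, 350, 350, 350.
  1750 → container 1 (new)  [load 1750/1800]
  1600 → container 2 (new)  [load 1600/1800]
  1600 → container 3 (new)  [load 1600/1800]
  1400 → container 4 (new)  [load 1400/1800]
  1000 → container 5 (new)  [load 1000/1800]
  850 → container 6 (new)  [load 850/1800]
  800 → container 5  [load 1800/1800]
  600 → container 6  [load 1450/1800]
  450 → container 7 (new)  [load 450/1800]
  400 → container 4  [load 1800/1800]
  350 → container 6  [load 1800/1800]
  350 → container 7  [load 800/1800]
  350 → container 7  [load 1150/1800]
7 containers opened.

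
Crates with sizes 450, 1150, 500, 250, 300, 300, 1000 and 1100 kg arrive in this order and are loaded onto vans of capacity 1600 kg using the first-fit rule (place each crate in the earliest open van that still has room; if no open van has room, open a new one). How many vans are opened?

  450 → van 1 (new)  [load 450/1600]
  1150 → van 1  [load 1600/1600]
  500 → van 2 (new)  [load 500/1600]
  250 → van 2  [load 750/1600]
  300 → van 2  [load 1050/1600]
  300 → van 2  [load 1350/1600]
  1000 → van 3 (new)  [load 1000/1600]
  1100 → van 4 (new)  [load 1100/1600]
4 vans opened.

4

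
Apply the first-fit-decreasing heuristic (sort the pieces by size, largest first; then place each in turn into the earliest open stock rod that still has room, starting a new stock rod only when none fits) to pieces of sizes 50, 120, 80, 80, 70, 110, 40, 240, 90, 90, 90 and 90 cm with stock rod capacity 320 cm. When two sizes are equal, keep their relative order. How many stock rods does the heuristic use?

4

Sorted descending: 240, 120, 110, 90, 90, 90, 90, 80, 80, 70, 50, 40.
  240 → stock rod 1 (new)  [load 240/320]
  120 → stock rod 2 (new)  [load 120/320]
  110 → stock rod 2  [load 230/320]
  90 → stock rod 2  [load 320/320]
  90 → stock rod 3 (new)  [load 90/320]
  90 → stock rod 3  [load 180/320]
  90 → stock rod 3  [load 270/320]
  80 → stock rod 1  [load 320/320]
  80 → stock rod 4 (new)  [load 80/320]
  70 → stock rod 4  [load 150/320]
  50 → stock rod 3  [load 320/320]
  40 → stock rod 4  [load 190/320]
4 stock rods opened.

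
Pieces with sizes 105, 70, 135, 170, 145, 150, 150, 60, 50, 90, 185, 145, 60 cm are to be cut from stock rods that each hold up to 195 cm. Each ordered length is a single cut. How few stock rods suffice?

Total = 185 + 170 + 150 + 150 + 145 + 145 + 135 + 105 + 90 + 70 + 60 + 60 + 50 = 1515 cm.
Lower bound: ⌈1515/195⌉ = 8 stock rods.
A packing using 9 stock rods:
  stock rod 1: 185 = 185
  stock rod 2: 170 = 170
  stock rod 3: 150 = 150
  stock rod 4: 150 = 150
  stock rod 5: 145 + 50 = 195
  stock rod 6: 145 = 145
  stock rod 7: 135 + 60 = 195
  stock rod 8: 105 + 90 = 195
  stock rod 9: 70 + 60 = 130
No arrangement into 8 stock rods stays within capacity, so 9 is optimal.

9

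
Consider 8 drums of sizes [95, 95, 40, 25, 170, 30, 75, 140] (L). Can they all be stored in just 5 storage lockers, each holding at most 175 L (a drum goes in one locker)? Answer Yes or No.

A valid assignment using 4 storage lockers:
  locker 1: 170 = 170
  locker 2: 140 + 30 = 170
  locker 3: 95 + 75 = 170
  locker 4: 95 + 40 + 25 = 160
That uses only 4 ≤ 5, so 5 storage lockers are enough.

Yes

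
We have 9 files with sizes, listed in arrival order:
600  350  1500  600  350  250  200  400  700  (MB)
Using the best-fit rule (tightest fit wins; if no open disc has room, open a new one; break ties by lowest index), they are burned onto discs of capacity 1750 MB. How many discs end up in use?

  600 → disc 1 (new)  [load 600/1750]
  350 → disc 1  [load 950/1750]
  1500 → disc 2 (new)  [load 1500/1750]
  600 → disc 1  [load 1550/1750]
  350 → disc 3 (new)  [load 350/1750]
  250 → disc 2  [load 1750/1750]
  200 → disc 1  [load 1750/1750]
  400 → disc 3  [load 750/1750]
  700 → disc 3  [load 1450/1750]
3 discs opened.

3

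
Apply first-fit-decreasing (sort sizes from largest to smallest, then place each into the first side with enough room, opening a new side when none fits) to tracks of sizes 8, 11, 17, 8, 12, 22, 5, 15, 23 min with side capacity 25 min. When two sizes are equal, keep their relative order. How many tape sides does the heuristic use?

Sorted descending: 23, 22, 17, 15, 12, 11, 8, 8, 5.
  23 → side 1 (new)  [load 23/25]
  22 → side 2 (new)  [load 22/25]
  17 → side 3 (new)  [load 17/25]
  15 → side 4 (new)  [load 15/25]
  12 → side 5 (new)  [load 12/25]
  11 → side 5  [load 23/25]
  8 → side 3  [load 25/25]
  8 → side 4  [load 23/25]
  5 → side 6 (new)  [load 5/25]
6 tape sides opened.

6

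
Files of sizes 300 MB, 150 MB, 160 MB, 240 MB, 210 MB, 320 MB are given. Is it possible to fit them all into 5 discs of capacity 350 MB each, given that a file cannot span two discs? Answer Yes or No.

Yes

A valid assignment using 5 discs:
  disc 1: 320 = 320
  disc 2: 300 = 300
  disc 3: 240 = 240
  disc 4: 210 = 210
  disc 5: 160 + 150 = 310
Every load is within 350 MB, so 5 discs suffice.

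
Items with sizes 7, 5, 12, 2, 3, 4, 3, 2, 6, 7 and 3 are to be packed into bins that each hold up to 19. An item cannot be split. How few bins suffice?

3

Total = 12 + 7 + 7 + 6 + 5 + 4 + 3 + 3 + 3 + 2 + 2 = 54.
Lower bound: ⌈54/19⌉ = 3 bins.
A packing using 3 bins:
  bin 1: 12 + 7 = 19
  bin 2: 7 + 6 + 5 = 18
  bin 3: 4 + 3 + 3 + 3 + 2 + 2 = 17
This matches the lower bound, so 3 is optimal.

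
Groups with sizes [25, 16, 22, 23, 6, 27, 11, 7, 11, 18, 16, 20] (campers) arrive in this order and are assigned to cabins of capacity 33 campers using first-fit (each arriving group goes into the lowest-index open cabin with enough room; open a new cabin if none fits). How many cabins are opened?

  25 → cabin 1 (new)  [load 25/33]
  16 → cabin 2 (new)  [load 16/33]
  22 → cabin 3 (new)  [load 22/33]
  23 → cabin 4 (new)  [load 23/33]
  6 → cabin 1  [load 31/33]
  27 → cabin 5 (new)  [load 27/33]
  11 → cabin 2  [load 27/33]
  7 → cabin 3  [load 29/33]
  11 → cabin 6 (new)  [load 11/33]
  18 → cabin 6  [load 29/33]
  16 → cabin 7 (new)  [load 16/33]
  20 → cabin 8 (new)  [load 20/33]
8 cabins opened.

8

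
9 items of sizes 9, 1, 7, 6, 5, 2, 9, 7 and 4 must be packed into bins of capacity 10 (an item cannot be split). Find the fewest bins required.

Total = 9 + 9 + 7 + 7 + 6 + 5 + 4 + 2 + 1 = 50.
Lower bound: ⌈50/10⌉ = 5 bins.
A packing using 6 bins:
  bin 1: 9 + 1 = 10
  bin 2: 9 = 9
  bin 3: 7 + 2 = 9
  bin 4: 7 = 7
  bin 5: 6 + 4 = 10
  bin 6: 5 = 5
No arrangement into 5 bins stays within capacity, so 6 is optimal.

6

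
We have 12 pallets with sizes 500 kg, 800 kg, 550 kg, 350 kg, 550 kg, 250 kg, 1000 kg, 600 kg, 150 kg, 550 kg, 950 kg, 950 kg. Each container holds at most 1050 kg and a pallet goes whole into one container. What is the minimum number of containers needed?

8

Total = 1000 + 950 + 950 + 800 + 600 + 550 + 550 + 550 + 500 + 350 + 250 + 150 = 7200 kg.
Lower bound: ⌈7200/1050⌉ = 7 containers.
Also, 8 pallets each exceed 525 kg, and no two of those can share a container, so at least 8 containers are needed.
A packing using 8 containers:
  container 1: 1000 = 1000
  container 2: 950 = 950
  container 3: 950 = 950
  container 4: 800 + 250 = 1050
  container 5: 600 + 350 = 950
  container 6: 550 + 500 = 1050
  container 7: 550 + 150 = 700
  container 8: 550 = 550
This matches the lower bound, so 8 is optimal.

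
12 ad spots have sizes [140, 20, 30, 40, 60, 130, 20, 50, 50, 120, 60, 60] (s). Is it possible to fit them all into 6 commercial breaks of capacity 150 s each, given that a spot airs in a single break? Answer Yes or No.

Yes

A valid assignment using 6 commercial breaks:
  break 1: 140 = 140
  break 2: 130 + 20 = 150
  break 3: 120 + 30 = 150
  break 4: 60 + 60 + 20 = 140
  break 5: 60 + 50 + 40 = 150
  break 6: 50 = 50
Every load is within 150 s, so 6 commercial breaks suffice.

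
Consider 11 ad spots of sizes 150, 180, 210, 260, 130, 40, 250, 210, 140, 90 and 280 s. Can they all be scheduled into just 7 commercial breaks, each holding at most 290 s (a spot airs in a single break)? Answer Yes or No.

Total = 1940 s; ⌈1940/290⌉ = 7.
The bound of 7 does not rule out 7, but exhaustive search shows no assignment into 7 commercial breaks of capacity 290 s exists — the minimum is 8.

No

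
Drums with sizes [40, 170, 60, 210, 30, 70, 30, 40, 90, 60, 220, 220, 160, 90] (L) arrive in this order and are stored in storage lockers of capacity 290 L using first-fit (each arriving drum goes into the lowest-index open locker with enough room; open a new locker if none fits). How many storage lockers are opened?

  40 → locker 1 (new)  [load 40/290]
  170 → locker 1  [load 210/290]
  60 → locker 1  [load 270/290]
  210 → locker 2 (new)  [load 210/290]
  30 → locker 2  [load 240/290]
  70 → locker 3 (new)  [load 70/290]
  30 → locker 2  [load 270/290]
  40 → locker 3  [load 110/290]
  90 → locker 3  [load 200/290]
  60 → locker 3  [load 260/290]
  220 → locker 4 (new)  [load 220/290]
  220 → locker 5 (new)  [load 220/290]
  160 → locker 6 (new)  [load 160/290]
  90 → locker 6  [load 250/290]
6 storage lockers opened.

6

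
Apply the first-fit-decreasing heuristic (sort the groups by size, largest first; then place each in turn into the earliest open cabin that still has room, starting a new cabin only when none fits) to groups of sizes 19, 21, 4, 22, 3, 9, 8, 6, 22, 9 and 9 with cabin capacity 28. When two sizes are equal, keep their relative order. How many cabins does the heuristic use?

Sorted descending: 22, 22, 21, 19, 9, 9, 9, 8, 6, 4, 3.
  22 → cabin 1 (new)  [load 22/28]
  22 → cabin 2 (new)  [load 22/28]
  21 → cabin 3 (new)  [load 21/28]
  19 → cabin 4 (new)  [load 19/28]
  9 → cabin 4  [load 28/28]
  9 → cabin 5 (new)  [load 9/28]
  9 → cabin 5  [load 18/28]
  8 → cabin 5  [load 26/28]
  6 → cabin 1  [load 28/28]
  4 → cabin 2  [load 26/28]
  3 → cabin 3  [load 24/28]
5 cabins opened.

5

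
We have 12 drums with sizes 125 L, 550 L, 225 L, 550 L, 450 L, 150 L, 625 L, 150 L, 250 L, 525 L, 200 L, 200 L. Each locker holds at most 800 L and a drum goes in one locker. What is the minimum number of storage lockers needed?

Total = 625 + 550 + 550 + 525 + 450 + 250 + 225 + 200 + 200 + 150 + 150 + 125 = 4000 L.
Lower bound: ⌈4000/800⌉ = 5 storage lockers.
A packing using 6 storage lockers:
  locker 1: 625 + 150 = 775
  locker 2: 550 + 250 = 800
  locker 3: 550 + 225 = 775
  locker 4: 525 + 200 = 725
  locker 5: 450 + 200 + 150 = 800
  locker 6: 125 = 125
No arrangement into 5 storage lockers stays within capacity, so 6 is optimal.

6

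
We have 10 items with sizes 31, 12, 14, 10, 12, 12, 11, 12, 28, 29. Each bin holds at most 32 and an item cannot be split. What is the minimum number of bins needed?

7

Total = 31 + 29 + 28 + 14 + 12 + 12 + 12 + 12 + 11 + 10 = 171.
Lower bound: ⌈171/32⌉ = 6 bins.
A packing using 7 bins:
  bin 1: 31 = 31
  bin 2: 29 = 29
  bin 3: 28 = 28
  bin 4: 14 + 12 = 26
  bin 5: 12 + 12 = 24
  bin 6: 12 + 11 = 23
  bin 7: 10 = 10
No arrangement into 6 bins stays within capacity, so 7 is optimal.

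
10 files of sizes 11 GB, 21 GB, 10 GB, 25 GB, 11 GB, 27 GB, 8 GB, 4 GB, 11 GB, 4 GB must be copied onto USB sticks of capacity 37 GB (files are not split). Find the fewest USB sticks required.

Total = 27 + 25 + 21 + 11 + 11 + 11 + 10 + 8 + 4 + 4 = 132 GB.
Lower bound: ⌈132/37⌉ = 4 USB sticks.
A packing using 4 USB sticks:
  USB stick 1: 27 + 10 = 37
  USB stick 2: 25 + 11 = 36
  USB stick 3: 21 + 11 + 4 = 36
  USB stick 4: 11 + 8 + 4 = 23
This matches the lower bound, so 4 is optimal.

4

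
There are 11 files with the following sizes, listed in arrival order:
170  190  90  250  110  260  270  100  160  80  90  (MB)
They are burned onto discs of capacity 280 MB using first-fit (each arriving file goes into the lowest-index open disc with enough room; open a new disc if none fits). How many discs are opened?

7

  170 → disc 1 (new)  [load 170/280]
  190 → disc 2 (new)  [load 190/280]
  90 → disc 1  [load 260/280]
  250 → disc 3 (new)  [load 250/280]
  110 → disc 4 (new)  [load 110/280]
  260 → disc 5 (new)  [load 260/280]
  270 → disc 6 (new)  [load 270/280]
  100 → disc 4  [load 210/280]
  160 → disc 7 (new)  [load 160/280]
  80 → disc 2  [load 270/280]
  90 → disc 7  [load 250/280]
7 discs opened.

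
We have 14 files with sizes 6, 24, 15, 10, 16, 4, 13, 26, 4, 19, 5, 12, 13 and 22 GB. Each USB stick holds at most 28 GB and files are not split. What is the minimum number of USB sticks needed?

Total = 26 + 24 + 22 + 19 + 16 + 15 + 13 + 13 + 12 + 10 + 6 + 5 + 4 + 4 = 189 GB.
Lower bound: ⌈189/28⌉ = 7 USB sticks.
A packing using 7 USB sticks:
  USB stick 1: 26 = 26
  USB stick 2: 24 + 4 = 28
  USB stick 3: 22 + 6 = 28
  USB stick 4: 19 + 5 + 4 = 28
  USB stick 5: 16 + 12 = 28
  USB stick 6: 15 + 13 = 28
  USB stick 7: 13 + 10 = 23
This matches the lower bound, so 7 is optimal.

7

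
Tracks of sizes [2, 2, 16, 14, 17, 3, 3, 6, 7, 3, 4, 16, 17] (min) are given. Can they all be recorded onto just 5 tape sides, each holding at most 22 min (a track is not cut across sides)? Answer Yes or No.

Total = 110 min; ⌈110/22⌉ = 5.
The bound of 5 does not rule out 5, but exhaustive search shows no assignment into 5 tape sides of capacity 22 min exists — the minimum is 6.

No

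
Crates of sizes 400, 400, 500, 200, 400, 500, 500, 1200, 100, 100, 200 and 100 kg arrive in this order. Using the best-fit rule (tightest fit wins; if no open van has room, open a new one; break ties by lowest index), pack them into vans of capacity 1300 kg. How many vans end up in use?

4

  400 → van 1 (new)  [load 400/1300]
  400 → van 1  [load 800/1300]
  500 → van 1  [load 1300/1300]
  200 → van 2 (new)  [load 200/1300]
  400 → van 2  [load 600/1300]
  500 → van 2  [load 1100/1300]
  500 → van 3 (new)  [load 500/1300]
  1200 → van 4 (new)  [load 1200/1300]
  100 → van 4  [load 1300/1300]
  100 → van 2  [load 1200/1300]
  200 → van 3  [load 700/1300]
  100 → van 2  [load 1300/1300]
4 vans opened.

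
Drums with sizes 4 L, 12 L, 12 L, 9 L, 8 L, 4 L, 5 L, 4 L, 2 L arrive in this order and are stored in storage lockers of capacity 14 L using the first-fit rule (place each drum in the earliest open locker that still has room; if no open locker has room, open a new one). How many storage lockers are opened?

  4 → locker 1 (new)  [load 4/14]
  12 → locker 2 (new)  [load 12/14]
  12 → locker 3 (new)  [load 12/14]
  9 → locker 1  [load 13/14]
  8 → locker 4 (new)  [load 8/14]
  4 → locker 4  [load 12/14]
  5 → locker 5 (new)  [load 5/14]
  4 → locker 5  [load 9/14]
  2 → locker 2  [load 14/14]
5 storage lockers opened.

5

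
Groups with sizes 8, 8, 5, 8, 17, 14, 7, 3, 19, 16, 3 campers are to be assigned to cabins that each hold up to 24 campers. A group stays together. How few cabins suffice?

5

Total = 19 + 17 + 16 + 14 + 8 + 8 + 8 + 7 + 5 + 3 + 3 = 108 campers.
Lower bound: ⌈108/24⌉ = 5 cabins.
A packing using 5 cabins:
  cabin 1: 19 + 5 = 24
  cabin 2: 17 + 7 = 24
  cabin 3: 16 + 8 = 24
  cabin 4: 14 + 8 = 22
  cabin 5: 8 + 3 + 3 = 14
This matches the lower bound, so 5 is optimal.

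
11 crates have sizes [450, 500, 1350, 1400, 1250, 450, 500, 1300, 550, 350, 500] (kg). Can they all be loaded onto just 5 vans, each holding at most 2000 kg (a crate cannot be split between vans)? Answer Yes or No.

Yes

A valid assignment using 5 vans:
  van 1: 1400 + 550 = 1950
  van 2: 1350 + 500 = 1850
  van 3: 1300 + 500 = 1800
  van 4: 1250 + 500 = 1750
  van 5: 450 + 450 + 350 = 1250
Every load is within 2000 kg, so 5 vans suffice.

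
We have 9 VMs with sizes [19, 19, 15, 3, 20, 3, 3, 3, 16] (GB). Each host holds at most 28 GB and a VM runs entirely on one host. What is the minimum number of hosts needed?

5

Total = 20 + 19 + 19 + 16 + 15 + 3 + 3 + 3 + 3 = 101 GB.
Lower bound: ⌈101/28⌉ = 4 hosts.
Also, 5 VMs each exceed 14 GB, and no two of those can share a host, so at least 5 hosts are needed.
A packing using 5 hosts:
  host 1: 20 + 3 + 3 = 26
  host 2: 19 + 3 + 3 = 25
  host 3: 19 = 19
  host 4: 16 = 16
  host 5: 15 = 15
This matches the lower bound, so 5 is optimal.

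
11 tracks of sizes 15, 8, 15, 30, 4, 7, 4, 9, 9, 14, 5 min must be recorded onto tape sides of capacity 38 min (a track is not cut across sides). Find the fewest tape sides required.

Total = 30 + 15 + 15 + 14 + 9 + 9 + 8 + 7 + 5 + 4 + 4 = 120 min.
Lower bound: ⌈120/38⌉ = 4 tape sides.
A packing using 4 tape sides:
  side 1: 30 + 8 = 38
  side 2: 15 + 15 + 7 = 37
  side 3: 14 + 9 + 9 + 5 = 37
  side 4: 4 + 4 = 8
This matches the lower bound, so 4 is optimal.

4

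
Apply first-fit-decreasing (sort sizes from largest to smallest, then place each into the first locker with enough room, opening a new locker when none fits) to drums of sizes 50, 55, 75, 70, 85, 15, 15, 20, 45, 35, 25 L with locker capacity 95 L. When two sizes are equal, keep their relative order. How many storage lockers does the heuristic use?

Sorted descending: 85, 75, 70, 55, 50, 45, 35, 25, 20, 15, 15.
  85 → locker 1 (new)  [load 85/95]
  75 → locker 2 (new)  [load 75/95]
  70 → locker 3 (new)  [load 70/95]
  55 → locker 4 (new)  [load 55/95]
  50 → locker 5 (new)  [load 50/95]
  45 → locker 5  [load 95/95]
  35 → locker 4  [load 90/95]
  25 → locker 3  [load 95/95]
  20 → locker 2  [load 95/95]
  15 → locker 6 (new)  [load 15/95]
  15 → locker 6  [load 30/95]
6 storage lockers opened.

6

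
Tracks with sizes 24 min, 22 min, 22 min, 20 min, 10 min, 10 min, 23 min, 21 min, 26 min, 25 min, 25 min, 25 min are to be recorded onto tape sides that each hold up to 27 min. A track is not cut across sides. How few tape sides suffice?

Total = 26 + 25 + 25 + 25 + 24 + 23 + 22 + 22 + 21 + 20 + 10 + 10 = 253 min.
Lower bound: ⌈253/27⌉ = 10 tape sides.
A packing using 11 tape sides:
  side 1: 26 = 26
  side 2: 25 = 25
  side 3: 25 = 25
  side 4: 25 = 25
  side 5: 24 = 24
  side 6: 23 = 23
  side 7: 22 = 22
  side 8: 22 = 22
  side 9: 21 = 21
  side 10: 20 = 20
  side 11: 10 + 10 = 20
No arrangement into 10 tape sides stays within capacity, so 11 is optimal.

11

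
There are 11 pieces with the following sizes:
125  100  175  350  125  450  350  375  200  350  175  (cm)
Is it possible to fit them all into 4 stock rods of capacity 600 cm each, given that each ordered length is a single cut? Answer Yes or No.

No

Total = 2775 cm; ⌈2775/600⌉ = 5.
At least 5 stock rods are required, but only 4 are allowed.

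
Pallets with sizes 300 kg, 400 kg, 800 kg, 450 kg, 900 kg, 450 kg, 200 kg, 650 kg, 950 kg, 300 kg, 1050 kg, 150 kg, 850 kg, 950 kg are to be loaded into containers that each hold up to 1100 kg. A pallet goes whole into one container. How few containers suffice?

9

Total = 1050 + 950 + 950 + 900 + 850 + 800 + 650 + 450 + 450 + 400 + 300 + 300 + 200 + 150 = 8400 kg.
Lower bound: ⌈8400/1100⌉ = 8 containers.
A packing using 9 containers:
  container 1: 1050 = 1050
  container 2: 950 + 150 = 1100
  container 3: 950 = 950
  container 4: 900 + 200 = 1100
  container 5: 850 = 850
  container 6: 800 + 300 = 1100
  container 7: 650 + 450 = 1100
  container 8: 450 + 400 = 850
  container 9: 300 = 300
No arrangement into 8 containers stays within capacity, so 9 is optimal.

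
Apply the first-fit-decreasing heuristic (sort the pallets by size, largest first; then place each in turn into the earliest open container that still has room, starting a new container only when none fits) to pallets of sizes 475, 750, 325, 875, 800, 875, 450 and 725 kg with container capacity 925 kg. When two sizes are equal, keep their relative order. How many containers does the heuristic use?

7

Sorted descending: 875, 875, 800, 750, 725, 475, 450, 325.
  875 → container 1 (new)  [load 875/925]
  875 → container 2 (new)  [load 875/925]
  800 → container 3 (new)  [load 800/925]
  750 → container 4 (new)  [load 750/925]
  725 → container 5 (new)  [load 725/925]
  475 → container 6 (new)  [load 475/925]
  450 → container 6  [load 925/925]
  325 → container 7 (new)  [load 325/925]
7 containers opened.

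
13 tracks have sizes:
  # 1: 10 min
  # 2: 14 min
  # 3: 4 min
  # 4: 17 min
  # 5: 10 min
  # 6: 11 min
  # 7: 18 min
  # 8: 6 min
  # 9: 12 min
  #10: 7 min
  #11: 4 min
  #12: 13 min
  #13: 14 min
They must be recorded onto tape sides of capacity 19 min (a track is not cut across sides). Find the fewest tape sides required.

9

Total = 18 + 17 + 14 + 14 + 13 + 12 + 11 + 10 + 10 + 7 + 6 + 4 + 4 = 140 min.
Lower bound: ⌈140/19⌉ = 8 tape sides.
Also, 9 tracks each exceed 19/2 min, and no two of those can share a side, so at least 9 tape sides are needed.
A packing using 9 tape sides:
  side 1: 18 = 18
  side 2: 17 = 17
  side 3: 14 + 4 = 18
  side 4: 14 + 4 = 18
  side 5: 13 + 6 = 19
  side 6: 12 + 7 = 19
  side 7: 11 = 11
  side 8: 10 = 10
  side 9: 10 = 10
This matches the lower bound, so 9 is optimal.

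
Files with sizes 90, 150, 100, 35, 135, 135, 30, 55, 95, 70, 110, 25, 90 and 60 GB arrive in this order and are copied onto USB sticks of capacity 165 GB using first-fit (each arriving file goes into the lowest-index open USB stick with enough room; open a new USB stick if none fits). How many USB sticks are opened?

  90 → USB stick 1 (new)  [load 90/165]
  150 → USB stick 2 (new)  [load 150/165]
  100 → USB stick 3 (new)  [load 100/165]
  35 → USB stick 1  [load 125/165]
  135 → USB stick 4 (new)  [load 135/165]
  135 → USB stick 5 (new)  [load 135/165]
  30 → USB stick 1  [load 155/165]
  55 → USB stick 3  [load 155/165]
  95 → USB stick 6 (new)  [load 95/165]
  70 → USB stick 6  [load 165/165]
  110 → USB stick 7 (new)  [load 110/165]
  25 → USB stick 4  [load 160/165]
  90 → USB stick 8 (new)  [load 90/165]
  60 → USB stick 8  [load 150/165]
8 USB sticks opened.

8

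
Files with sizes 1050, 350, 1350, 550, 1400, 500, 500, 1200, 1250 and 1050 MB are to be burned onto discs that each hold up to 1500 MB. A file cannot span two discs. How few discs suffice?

8

Total = 1400 + 1350 + 1250 + 1200 + 1050 + 1050 + 550 + 500 + 500 + 350 = 9200 MB.
Lower bound: ⌈9200/1500⌉ = 7 discs.
A packing using 8 discs:
  disc 1: 1400 = 1400
  disc 2: 1350 = 1350
  disc 3: 1250 = 1250
  disc 4: 1200 = 1200
  disc 5: 1050 + 350 = 1400
  disc 6: 1050 = 1050
  disc 7: 550 + 500 = 1050
  disc 8: 500 = 500
No arrangement into 7 discs stays within capacity, so 8 is optimal.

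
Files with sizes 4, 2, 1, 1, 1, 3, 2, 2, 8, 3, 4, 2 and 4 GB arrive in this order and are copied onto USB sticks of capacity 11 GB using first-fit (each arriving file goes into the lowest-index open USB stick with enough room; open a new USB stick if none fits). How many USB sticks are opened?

  4 → USB stick 1 (new)  [load 4/11]
  2 → USB stick 1  [load 6/11]
  1 → USB stick 1  [load 7/11]
  1 → USB stick 1  [load 8/11]
  1 → USB stick 1  [load 9/11]
  3 → USB stick 2 (new)  [load 3/11]
  2 → USB stick 1  [load 11/11]
  2 → USB stick 2  [load 5/11]
  8 → USB stick 3 (new)  [load 8/11]
  3 → USB stick 2  [load 8/11]
  4 → USB stick 4 (new)  [load 4/11]
  2 → USB stick 2  [load 10/11]
  4 → USB stick 4  [load 8/11]
4 USB sticks opened.

4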